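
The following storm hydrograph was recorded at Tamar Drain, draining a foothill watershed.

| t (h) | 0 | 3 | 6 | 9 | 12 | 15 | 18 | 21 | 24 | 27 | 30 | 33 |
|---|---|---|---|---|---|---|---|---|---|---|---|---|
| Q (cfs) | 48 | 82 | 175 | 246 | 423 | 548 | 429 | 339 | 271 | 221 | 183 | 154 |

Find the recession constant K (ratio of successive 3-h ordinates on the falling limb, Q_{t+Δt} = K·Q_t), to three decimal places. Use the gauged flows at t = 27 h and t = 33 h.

Using the recession-limb readings at t = 27 h and t = 33 h: Q falls from 221 to 154 cfs over 2 intervals.
K = (Q₂/Q₁)^(1/2) = (154/221)^(1/2) = 0.835.

K ≈ 0.835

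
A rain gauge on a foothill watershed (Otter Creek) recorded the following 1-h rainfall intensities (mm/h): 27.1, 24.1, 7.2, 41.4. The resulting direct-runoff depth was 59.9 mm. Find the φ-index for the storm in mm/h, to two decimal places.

Only the 3 blocks with intensity above φ contribute runoff: 27.1, 24.1, 41.4 mm/h.
Σ(I−φ)·Δt = d  ⇒  (27.1+24.1+41.4 − 3φ)·1 = 59.9
φ = (92.60 − 59.9/1) / 3 = 10.90 mm/h.

φ ≈ 10.90 mm/h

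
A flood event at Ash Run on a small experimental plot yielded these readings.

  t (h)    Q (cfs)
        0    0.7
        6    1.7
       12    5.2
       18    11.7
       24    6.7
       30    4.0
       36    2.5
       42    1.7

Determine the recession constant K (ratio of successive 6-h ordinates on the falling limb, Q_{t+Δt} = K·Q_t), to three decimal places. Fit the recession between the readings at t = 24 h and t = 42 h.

Using the recession-limb readings at t = 24 h and t = 42 h: Q falls from 6.7 to 1.7 cfs over 3 intervals.
K = (Q₂/Q₁)^(1/3) = (1.7/6.7)^(1/3) = 0.633.

K ≈ 0.633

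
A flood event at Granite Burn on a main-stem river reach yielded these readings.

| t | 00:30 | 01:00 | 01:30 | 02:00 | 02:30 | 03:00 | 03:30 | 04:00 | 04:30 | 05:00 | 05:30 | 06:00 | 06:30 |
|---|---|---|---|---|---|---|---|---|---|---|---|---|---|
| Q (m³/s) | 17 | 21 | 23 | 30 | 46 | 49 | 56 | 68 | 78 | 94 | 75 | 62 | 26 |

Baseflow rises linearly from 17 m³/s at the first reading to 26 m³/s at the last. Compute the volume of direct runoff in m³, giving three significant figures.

V ≈ 6.58 × 10^5 m³

Direct-runoff ordinates (Q − Q_b): 0.00, 3.25, 4.50, 10.75, 26.00, 28.25, 34.50, 45.75, 55.00, 70.25, 50.50, 36.75, 0.00 m³/s.
ΣQ_DR = 365.5 m³/s.
With Δt = 0.5 h = 1800 s, V = ΣQ_DR · Δt = 365.5 × 1800 = 6.58 × 10^5 m³.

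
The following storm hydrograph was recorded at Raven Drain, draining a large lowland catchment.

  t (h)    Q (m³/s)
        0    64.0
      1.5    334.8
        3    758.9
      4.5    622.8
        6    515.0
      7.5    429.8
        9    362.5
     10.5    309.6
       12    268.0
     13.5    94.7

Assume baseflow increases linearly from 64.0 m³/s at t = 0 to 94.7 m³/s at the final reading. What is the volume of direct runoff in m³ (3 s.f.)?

V ≈ 1.60 × 10^7 m³

Direct-runoff ordinates (Q − Q_b): 0.00, 267.39, 688.08, 548.57, 437.36, 348.74, 278.03, 221.72, 176.71, 0.00 m³/s.
ΣQ_DR = 2967 m³/s.
With Δt = 1.5 h = 5400 s, V = ΣQ_DR · Δt = 2967 × 5400 = 1.60 × 10^7 m³.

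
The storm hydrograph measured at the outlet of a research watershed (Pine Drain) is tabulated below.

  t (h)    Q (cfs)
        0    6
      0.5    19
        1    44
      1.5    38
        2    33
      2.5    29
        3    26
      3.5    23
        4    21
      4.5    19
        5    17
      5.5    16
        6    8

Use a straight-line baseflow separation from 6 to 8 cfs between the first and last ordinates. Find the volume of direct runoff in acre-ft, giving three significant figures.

V ≈ 8.60 acre-ft

Direct-runoff ordinates (Q − Q_b): 0.00, 12.83, 37.67, 31.50, 26.33, 22.17, 19.00, 15.83, 13.67, 11.50, 9.33, 8.17, 0.00 cfs.
ΣQ_DR = 208.0 cfs.
With Δt = 0.5 h = 1800 s, V = ΣQ_DR · Δt = 208.0 × 1800 = 3.74 × 10^5 ft³ = 8.60 acre-ft.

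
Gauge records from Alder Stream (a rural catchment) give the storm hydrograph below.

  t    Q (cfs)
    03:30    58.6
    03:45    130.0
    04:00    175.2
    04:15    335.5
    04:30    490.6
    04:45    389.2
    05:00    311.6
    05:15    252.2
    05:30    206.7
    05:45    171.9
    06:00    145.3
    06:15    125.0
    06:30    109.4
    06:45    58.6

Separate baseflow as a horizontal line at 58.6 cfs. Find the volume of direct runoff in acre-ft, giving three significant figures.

Direct-runoff ordinates (Q − Q_b): 0.0, 71.4, 116.6, 276.9, 432.0, 330.6, 253.0, 193.6, 148.1, 113.3, 86.7, 66.4, 50.8, 0.0 cfs.
ΣQ_DR = 2139 cfs.
With Δt = 0.25 h = 900 s, V = ΣQ_DR · Δt = 2139 × 900 = 1.93 × 10^6 ft³ = 44.2 acre-ft.

V ≈ 44.2 acre-ft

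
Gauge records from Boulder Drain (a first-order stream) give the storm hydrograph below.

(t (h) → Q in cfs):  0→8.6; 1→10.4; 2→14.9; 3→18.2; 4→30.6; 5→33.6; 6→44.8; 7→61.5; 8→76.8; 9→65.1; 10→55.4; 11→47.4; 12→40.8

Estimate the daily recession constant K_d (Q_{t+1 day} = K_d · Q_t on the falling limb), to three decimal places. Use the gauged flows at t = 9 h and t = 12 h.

Between t = 9 h and t = 12 h the flow falls from 65.1 to 40.8 cfs over 3×1 h = 3 h.
Per-interval ratio K = (40.8/65.1)^(1/3) = 0.8558; K_d = K^(24/1) = 0.024.

K_d ≈ 0.024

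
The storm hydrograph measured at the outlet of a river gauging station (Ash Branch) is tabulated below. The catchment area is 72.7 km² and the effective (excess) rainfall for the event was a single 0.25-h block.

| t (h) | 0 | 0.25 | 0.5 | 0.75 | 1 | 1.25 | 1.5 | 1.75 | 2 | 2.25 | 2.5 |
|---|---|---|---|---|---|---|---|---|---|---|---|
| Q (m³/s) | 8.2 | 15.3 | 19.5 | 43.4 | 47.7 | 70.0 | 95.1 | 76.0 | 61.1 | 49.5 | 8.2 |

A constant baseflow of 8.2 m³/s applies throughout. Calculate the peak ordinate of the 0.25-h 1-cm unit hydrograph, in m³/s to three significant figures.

U_p ≈ 174 m³/s

Direct runoff: 0.0, 7.1, 11.3, 35.2, 39.5, 61.8, 86.9, 67.8, 52.9, 41.3, 0.0 m³/s; ΣQ_DR = 403.8 m³/s, peak = 86.9 m³/s.
Runoff depth d = ΣQ_DR·Δt / A = 403.8 × 900 / (72.7 km²) = 4.999 mm.
The 1-cm UH is the DRH scaled by (10 mm)/d, so U_p = 86.9 × 10/4.999 = 174 m³/s.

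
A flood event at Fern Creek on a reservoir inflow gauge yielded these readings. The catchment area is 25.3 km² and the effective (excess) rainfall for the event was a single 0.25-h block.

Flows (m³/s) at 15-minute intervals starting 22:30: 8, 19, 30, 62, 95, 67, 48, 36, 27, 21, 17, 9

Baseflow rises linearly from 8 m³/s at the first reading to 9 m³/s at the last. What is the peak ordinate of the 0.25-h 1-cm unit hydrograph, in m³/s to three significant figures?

Direct runoff: 0.00, 10.91, 21.82, 53.73, 86.64, 58.55, 39.45, 27.36, 18.27, 12.18, 8.09, 0.00 m³/s; ΣQ_DR = 337.0 m³/s, peak = 86.64 m³/s.
Runoff depth d = ΣQ_DR·Δt / A = 337.0 × 900 / (25.3 km²) = 11.99 mm.
The 1-cm UH is the DRH scaled by (10 mm)/d, so U_p = 86.64 × 10/11.99 = 72.3 m³/s.

U_p ≈ 72.3 m³/s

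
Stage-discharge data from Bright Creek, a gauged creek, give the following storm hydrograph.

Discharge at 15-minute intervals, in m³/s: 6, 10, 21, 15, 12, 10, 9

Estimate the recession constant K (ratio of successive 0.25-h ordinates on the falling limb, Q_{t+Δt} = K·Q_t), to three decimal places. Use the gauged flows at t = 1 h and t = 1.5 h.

Using the recession-limb readings at t = 1 h and t = 1.5 h: Q falls from 12 to 9 m³/s over 2 intervals.
K = (Q₂/Q₁)^(1/2) = (9/12)^(1/2) = 0.866.

K ≈ 0.866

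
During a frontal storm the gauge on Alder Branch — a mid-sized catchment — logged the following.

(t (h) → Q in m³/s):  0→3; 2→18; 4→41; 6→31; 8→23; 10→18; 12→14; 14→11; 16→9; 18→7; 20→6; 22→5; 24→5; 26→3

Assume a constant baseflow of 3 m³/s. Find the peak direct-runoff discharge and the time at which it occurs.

Subtracting baseflow gives direct-runoff ordinates: 0.0, 15.0, 38.0, 28.0, 20.0, 15.0, 11.0, 8.0, 6.0, 4.0, 3.0, 2.0, 2.0, 0.0 m³/s.
The maximum is 38.0 m³/s, occurring at the reading for t = 4 h.

Q_p = 38.0 m³/s at t = 4 h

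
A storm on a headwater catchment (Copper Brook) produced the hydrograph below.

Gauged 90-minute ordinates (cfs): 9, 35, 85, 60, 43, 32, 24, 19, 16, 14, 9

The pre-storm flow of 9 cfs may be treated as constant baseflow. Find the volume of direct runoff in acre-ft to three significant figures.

Direct-runoff ordinates (Q − Q_b): 0.0, 26.0, 76.0, 51.0, 34.0, 23.0, 15.0, 10.0, 7.0, 5.0, 0.0 cfs.
ΣQ_DR = 247.0 cfs.
With Δt = 1.5 h = 5400 s, V = ΣQ_DR · Δt = 247.0 × 5400 = 1.33 × 10^6 ft³ = 30.6 acre-ft.

V ≈ 30.6 acre-ft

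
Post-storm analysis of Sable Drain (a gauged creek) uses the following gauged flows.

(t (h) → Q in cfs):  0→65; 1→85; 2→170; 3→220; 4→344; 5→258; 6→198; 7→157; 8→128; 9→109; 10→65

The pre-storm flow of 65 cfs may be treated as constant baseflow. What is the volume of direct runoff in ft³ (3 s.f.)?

V ≈ 3.90 × 10^6 ft³

Direct-runoff ordinates (Q − Q_b): 0.0, 20.0, 105.0, 155.0, 279.0, 193.0, 133.0, 92.0, 63.0, 44.0, 0.0 cfs.
ΣQ_DR = 1084 cfs.
With Δt = 1 h = 3600 s, V = ΣQ_DR · Δt = 1084 × 3600 = 3.90 × 10^6 ft³.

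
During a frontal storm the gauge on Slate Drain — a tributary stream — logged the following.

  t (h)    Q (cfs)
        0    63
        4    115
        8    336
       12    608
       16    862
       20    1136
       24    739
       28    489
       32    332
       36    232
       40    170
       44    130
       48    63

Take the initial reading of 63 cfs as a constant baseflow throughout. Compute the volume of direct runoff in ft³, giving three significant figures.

Direct-runoff ordinates (Q − Q_b): 0.0, 52.0, 273.0, 545.0, 799.0, 1073.0, 676.0, 426.0, 269.0, 169.0, 107.0, 67.0, 0.0 cfs.
ΣQ_DR = 4456 cfs.
With Δt = 4 h = 14400 s, V = ΣQ_DR · Δt = 4456 × 14400 = 6.42 × 10^7 ft³.

V ≈ 6.42 × 10^7 ft³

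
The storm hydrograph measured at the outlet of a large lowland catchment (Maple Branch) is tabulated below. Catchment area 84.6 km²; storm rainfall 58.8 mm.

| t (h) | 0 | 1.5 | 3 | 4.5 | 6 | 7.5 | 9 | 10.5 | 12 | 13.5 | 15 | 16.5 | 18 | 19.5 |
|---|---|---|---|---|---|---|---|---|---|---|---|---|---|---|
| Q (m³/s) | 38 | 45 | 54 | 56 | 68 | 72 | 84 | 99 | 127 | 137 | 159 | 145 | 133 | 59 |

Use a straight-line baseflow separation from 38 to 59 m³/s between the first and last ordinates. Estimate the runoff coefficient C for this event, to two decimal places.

C ≈ 0.65

ΣQ_DR = 597.0 m³/s; V = ΣQ_DR·Δt = 3.224 × 10^6 m³.
Runoff depth d = V / A = 38.11 mm.
C = d / P = 38.11 / 58.8 = 0.65.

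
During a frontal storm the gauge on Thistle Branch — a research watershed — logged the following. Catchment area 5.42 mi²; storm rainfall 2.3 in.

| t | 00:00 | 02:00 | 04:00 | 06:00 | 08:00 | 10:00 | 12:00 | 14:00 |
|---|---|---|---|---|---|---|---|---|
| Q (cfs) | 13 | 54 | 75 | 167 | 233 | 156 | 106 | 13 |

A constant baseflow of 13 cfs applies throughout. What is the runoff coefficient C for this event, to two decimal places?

ΣQ_DR = 713.0 cfs; V = ΣQ_DR·Δt = 5.134 × 10^6 ft³.
Runoff depth d = V / A = 0.4077 in.
C = d / P = 0.4077 / 2.3 = 0.18.

C ≈ 0.18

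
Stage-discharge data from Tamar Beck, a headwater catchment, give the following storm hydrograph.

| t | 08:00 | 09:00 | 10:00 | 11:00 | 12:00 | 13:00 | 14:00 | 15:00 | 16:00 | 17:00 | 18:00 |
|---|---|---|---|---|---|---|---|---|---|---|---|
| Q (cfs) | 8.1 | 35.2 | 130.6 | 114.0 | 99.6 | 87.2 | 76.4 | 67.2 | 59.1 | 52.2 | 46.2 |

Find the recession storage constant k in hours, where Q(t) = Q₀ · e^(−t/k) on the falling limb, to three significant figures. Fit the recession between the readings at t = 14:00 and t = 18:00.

On the falling limb, Q drops from 76.4 to 46.2 cfs between t = 14:00 and t = 18:00 (Δt = 4 h).
k = −Δt / ln(Q₂/Q₁) = −4 / ln(46.2/76.4) = 7.95 h.

k ≈ 7.95 h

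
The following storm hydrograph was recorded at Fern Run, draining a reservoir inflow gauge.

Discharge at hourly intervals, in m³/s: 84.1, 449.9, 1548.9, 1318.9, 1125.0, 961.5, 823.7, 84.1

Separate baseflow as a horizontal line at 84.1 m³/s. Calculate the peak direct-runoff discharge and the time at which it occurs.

Q_p = 1464.8 m³/s at t = 2 h

Subtracting baseflow gives direct-runoff ordinates: 0.0, 365.8, 1464.8, 1234.8, 1040.9, 877.4, 739.6, 0.0 m³/s.
The maximum is 1464.8 m³/s, occurring at the reading for t = 2 h.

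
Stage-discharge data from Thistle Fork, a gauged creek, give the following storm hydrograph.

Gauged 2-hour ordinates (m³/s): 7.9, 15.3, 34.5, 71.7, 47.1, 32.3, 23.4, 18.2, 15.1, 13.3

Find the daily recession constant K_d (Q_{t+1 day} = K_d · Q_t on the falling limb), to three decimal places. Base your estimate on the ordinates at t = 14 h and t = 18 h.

K_d ≈ 0.152

Between t = 14 h and t = 18 h the flow falls from 18.2 to 13.3 m³/s over 2×2 h = 4 h.
Per-interval ratio K = (13.3/18.2)^(1/2) = 0.8549; K_d = K^(24/2) = 0.152.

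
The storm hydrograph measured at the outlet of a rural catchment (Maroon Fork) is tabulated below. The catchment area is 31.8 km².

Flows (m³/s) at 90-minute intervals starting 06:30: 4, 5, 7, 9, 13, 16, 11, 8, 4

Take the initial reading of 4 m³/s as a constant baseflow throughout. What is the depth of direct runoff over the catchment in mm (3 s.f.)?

d ≈ 6.96 mm

Direct runoff: 0.0, 1.0, 3.0, 5.0, 9.0, 12.0, 7.0, 4.0, 0.0 m³/s; ΣQ_DR = 41.00 m³/s.
V = ΣQ_DR · Δt = 41.00 × 5400 s = 2.214 × 10^5 m³.
Over A = 31.8 km², depth = V / A = 6.96 mm.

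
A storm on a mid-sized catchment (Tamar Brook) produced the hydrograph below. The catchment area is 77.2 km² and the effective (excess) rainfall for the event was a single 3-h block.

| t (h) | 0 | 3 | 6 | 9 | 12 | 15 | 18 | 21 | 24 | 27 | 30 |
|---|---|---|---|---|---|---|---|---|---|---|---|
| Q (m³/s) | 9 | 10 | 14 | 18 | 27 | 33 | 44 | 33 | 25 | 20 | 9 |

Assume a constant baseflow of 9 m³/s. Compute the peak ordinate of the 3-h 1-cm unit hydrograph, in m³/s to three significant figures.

U_p ≈ 17.5 m³/s

Direct runoff: 0.0, 1.0, 5.0, 9.0, 18.0, 24.0, 35.0, 24.0, 16.0, 11.0, 0.0 m³/s; ΣQ_DR = 143.0 m³/s, peak = 35.0 m³/s.
Runoff depth d = ΣQ_DR·Δt / A = 143.0 × 10800 / (77.2 km²) = 20.01 mm.
The 1-cm UH is the DRH scaled by (10 mm)/d, so U_p = 35.0 × 10/20.01 = 17.5 m³/s.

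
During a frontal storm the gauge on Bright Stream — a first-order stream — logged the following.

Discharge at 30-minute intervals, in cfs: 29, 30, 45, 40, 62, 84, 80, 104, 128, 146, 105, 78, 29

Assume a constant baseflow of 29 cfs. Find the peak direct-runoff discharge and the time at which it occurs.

Q_p = 117.0 cfs at t = 4.5 h

Subtracting baseflow gives direct-runoff ordinates: 0.0, 1.0, 16.0, 11.0, 33.0, 55.0, 51.0, 75.0, 99.0, 117.0, 76.0, 49.0, 0.0 cfs.
The maximum is 117.0 cfs, occurring at the reading for t = 4.5 h.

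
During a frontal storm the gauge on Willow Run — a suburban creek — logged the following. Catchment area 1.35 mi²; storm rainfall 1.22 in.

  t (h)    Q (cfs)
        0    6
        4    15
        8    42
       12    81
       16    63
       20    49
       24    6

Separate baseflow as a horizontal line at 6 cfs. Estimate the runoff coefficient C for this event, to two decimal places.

C ≈ 0.83

ΣQ_DR = 220.0 cfs; V = ΣQ_DR·Δt = 3.168 × 10^6 ft³.
Runoff depth d = V / A = 1.010 in.
C = d / P = 1.010 / 1.22 = 0.83.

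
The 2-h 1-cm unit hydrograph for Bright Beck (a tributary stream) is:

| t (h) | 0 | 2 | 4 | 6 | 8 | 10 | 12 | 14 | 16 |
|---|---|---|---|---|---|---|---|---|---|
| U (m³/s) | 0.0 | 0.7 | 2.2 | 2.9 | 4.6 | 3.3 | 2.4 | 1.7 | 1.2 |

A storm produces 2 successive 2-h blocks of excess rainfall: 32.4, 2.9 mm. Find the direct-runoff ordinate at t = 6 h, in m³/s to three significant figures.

By discrete convolution, Q_j = Σ (P_i / 10 mm) · U_{j−i}.
At t = 6 h (j=3): Q = (32.4/10)·2.9 + (2.9/10)·2.2 = 10.0 m³/s.

Q ≈ 10.0 m³/s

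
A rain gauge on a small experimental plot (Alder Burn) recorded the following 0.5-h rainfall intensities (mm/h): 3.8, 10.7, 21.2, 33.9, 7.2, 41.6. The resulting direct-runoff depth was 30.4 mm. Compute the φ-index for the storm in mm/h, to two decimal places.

Only the 3 blocks with intensity above φ contribute runoff: 21.2, 33.9, 41.6 mm/h.
Σ(I−φ)·Δt = d  ⇒  (21.2+33.9+41.6 − 3φ)·0.5 = 30.4
φ = (96.70 − 30.4/0.5) / 3 = 11.97 mm/h.

φ ≈ 11.97 mm/h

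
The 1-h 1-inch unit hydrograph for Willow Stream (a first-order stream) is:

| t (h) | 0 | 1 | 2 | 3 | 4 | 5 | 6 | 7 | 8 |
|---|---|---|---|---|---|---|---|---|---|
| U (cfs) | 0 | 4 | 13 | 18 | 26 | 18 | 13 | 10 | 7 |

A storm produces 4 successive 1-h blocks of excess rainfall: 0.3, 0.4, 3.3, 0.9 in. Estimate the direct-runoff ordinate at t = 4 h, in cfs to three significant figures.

Q ≈ 61.5 cfs

By discrete convolution, Q_j = Σ (P_i / 1 in) · U_{j−i}.
At t = 4 h (j=4): Q = (0.3/1)·26 + (0.4/1)·18 + (3.3/1)·13 + (0.9/1)·4 = 61.5 cfs.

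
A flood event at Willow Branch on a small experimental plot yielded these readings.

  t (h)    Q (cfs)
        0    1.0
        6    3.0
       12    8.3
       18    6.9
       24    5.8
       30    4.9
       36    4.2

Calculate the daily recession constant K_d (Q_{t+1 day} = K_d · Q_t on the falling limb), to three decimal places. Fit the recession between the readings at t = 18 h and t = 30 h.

K_d ≈ 0.504

Between t = 18 h and t = 30 h the flow falls from 6.9 to 4.9 cfs over 2×6 h = 12 h.
Per-interval ratio K = (4.9/6.9)^(1/2) = 0.8427; K_d = K^(24/6) = 0.504.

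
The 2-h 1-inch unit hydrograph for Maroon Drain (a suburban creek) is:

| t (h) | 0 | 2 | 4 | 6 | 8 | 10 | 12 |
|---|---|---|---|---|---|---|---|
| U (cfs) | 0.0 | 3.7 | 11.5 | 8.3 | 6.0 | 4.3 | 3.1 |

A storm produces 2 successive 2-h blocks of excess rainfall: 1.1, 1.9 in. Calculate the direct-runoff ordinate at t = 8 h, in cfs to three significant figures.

Q ≈ 22.4 cfs

By discrete convolution, Q_j = Σ (P_i / 1 in) · U_{j−i}.
At t = 8 h (j=4): Q = (1.1/1)·6.0 + (1.9/1)·8.3 = 22.4 cfs.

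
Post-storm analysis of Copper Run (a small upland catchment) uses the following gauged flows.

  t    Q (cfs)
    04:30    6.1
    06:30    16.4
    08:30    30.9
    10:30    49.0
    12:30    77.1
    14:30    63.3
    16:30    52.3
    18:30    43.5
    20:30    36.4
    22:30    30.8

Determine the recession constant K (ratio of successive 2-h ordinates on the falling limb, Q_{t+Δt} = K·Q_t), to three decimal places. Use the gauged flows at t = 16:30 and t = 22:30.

Using the recession-limb readings at t = 16:30 and t = 22:30: Q falls from 52.3 to 30.8 cfs over 3 intervals.
K = (Q₂/Q₁)^(1/3) = (30.8/52.3)^(1/3) = 0.838.

K ≈ 0.838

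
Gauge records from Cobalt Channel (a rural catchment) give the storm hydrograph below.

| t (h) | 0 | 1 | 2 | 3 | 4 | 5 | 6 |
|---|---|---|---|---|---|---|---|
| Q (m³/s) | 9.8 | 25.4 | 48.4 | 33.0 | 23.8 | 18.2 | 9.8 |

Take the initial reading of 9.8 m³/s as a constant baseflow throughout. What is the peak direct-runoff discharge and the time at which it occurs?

Subtracting baseflow gives direct-runoff ordinates: 0.0, 15.6, 38.6, 23.2, 14.0, 8.4, 0.0 m³/s.
The maximum is 38.6 m³/s, occurring at the reading for t = 2 h.

Q_p = 38.6 m³/s at t = 2 h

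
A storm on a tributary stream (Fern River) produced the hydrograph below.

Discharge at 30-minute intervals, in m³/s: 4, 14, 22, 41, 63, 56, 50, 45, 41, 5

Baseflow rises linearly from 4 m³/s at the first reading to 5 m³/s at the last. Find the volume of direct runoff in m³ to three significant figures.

V ≈ 5.33 × 10^5 m³

Direct-runoff ordinates (Q − Q_b): 0.00, 9.89, 17.78, 36.67, 58.56, 51.44, 45.33, 40.22, 36.11, 0.00 m³/s.
ΣQ_DR = 296.0 m³/s.
With Δt = 0.5 h = 1800 s, V = ΣQ_DR · Δt = 296.0 × 1800 = 5.33 × 10^5 m³.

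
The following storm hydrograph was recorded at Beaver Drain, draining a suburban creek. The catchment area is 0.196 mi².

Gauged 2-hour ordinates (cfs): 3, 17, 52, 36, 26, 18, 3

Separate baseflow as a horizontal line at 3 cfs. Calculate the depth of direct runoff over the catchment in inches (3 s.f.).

Direct runoff: 0.0, 14.0, 49.0, 33.0, 23.0, 15.0, 0.0 cfs; ΣQ_DR = 134.0 cfs.
V = ΣQ_DR · Δt = 134.0 × 7200 s = 9.648 × 10^5 ft³.
Over A = 0.196 mi², depth = V / A = 2.12 in.

d ≈ 2.12 in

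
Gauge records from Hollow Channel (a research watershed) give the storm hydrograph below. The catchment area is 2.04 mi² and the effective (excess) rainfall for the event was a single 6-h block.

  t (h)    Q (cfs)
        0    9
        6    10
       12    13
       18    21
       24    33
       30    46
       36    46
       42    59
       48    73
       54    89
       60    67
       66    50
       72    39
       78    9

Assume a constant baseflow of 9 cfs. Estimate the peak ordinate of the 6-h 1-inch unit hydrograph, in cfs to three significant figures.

U_p ≈ 40.1 cfs

Direct runoff: 0.0, 1.0, 4.0, 12.0, 24.0, 37.0, 37.0, 50.0, 64.0, 80.0, 58.0, 41.0, 30.0, 0.0 cfs; ΣQ_DR = 438.0 cfs, peak = 80.0 cfs.
Runoff depth d = ΣQ_DR·Δt / A = 438.0 × 21600 / (2.04 mi²) = 1.996 in.
The 1-inch UH is the DRH scaled by (1 in)/d, so U_p = 80.0 × 1/1.996 = 40.1 cfs.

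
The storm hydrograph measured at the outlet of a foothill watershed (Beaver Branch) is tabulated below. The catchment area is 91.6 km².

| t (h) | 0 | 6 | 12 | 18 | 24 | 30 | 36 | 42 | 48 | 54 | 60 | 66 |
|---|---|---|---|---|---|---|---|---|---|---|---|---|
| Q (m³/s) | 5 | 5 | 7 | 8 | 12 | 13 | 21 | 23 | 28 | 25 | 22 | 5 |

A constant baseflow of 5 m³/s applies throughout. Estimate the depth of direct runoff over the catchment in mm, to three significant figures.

Direct runoff: 0.0, 0.0, 2.0, 3.0, 7.0, 8.0, 16.0, 18.0, 23.0, 20.0, 17.0, 0.0 m³/s; ΣQ_DR = 114.0 m³/s.
V = ΣQ_DR · Δt = 114.0 × 21600 s = 2.462 × 10^6 m³.
Over A = 91.6 km², depth = V / A = 26.9 mm.

d ≈ 26.9 mm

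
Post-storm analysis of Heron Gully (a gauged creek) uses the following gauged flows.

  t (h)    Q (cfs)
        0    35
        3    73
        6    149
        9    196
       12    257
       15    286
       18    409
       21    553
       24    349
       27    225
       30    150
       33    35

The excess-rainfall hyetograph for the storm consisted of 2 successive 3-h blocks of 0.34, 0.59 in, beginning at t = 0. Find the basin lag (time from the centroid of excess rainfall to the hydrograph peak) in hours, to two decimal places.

Centroid of excess rainfall: t_c = Σ P_i·t̄_i / ΣP_i = 3.4032 h (block centres at 1.5, 4.5 h).
Hydrograph peak occurs at t = 21 h, so basin lag t_L = 21 − 3.4032 = 17.60 h.

t_L ≈ 17.60 h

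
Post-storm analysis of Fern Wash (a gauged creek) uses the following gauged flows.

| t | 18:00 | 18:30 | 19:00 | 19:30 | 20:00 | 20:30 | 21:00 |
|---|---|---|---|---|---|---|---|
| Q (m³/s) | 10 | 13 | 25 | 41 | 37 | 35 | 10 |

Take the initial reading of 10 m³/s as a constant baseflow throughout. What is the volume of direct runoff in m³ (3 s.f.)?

V ≈ 1.82 × 10^5 m³

Direct-runoff ordinates (Q − Q_b): 0.0, 3.0, 15.0, 31.0, 27.0, 25.0, 0.0 m³/s.
ΣQ_DR = 101.0 m³/s.
With Δt = 0.5 h = 1800 s, V = ΣQ_DR · Δt = 101.0 × 1800 = 1.82 × 10^5 m³.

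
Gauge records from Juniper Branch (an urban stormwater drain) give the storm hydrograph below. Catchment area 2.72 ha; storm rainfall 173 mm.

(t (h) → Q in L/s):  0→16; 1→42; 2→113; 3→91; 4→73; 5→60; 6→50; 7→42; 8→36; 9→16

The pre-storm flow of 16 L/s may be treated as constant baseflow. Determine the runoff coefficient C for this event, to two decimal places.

ΣQ_DR = 379.0 L/s; V = ΣQ_DR·Δt = 1.364 × 10^6 L.
Runoff depth d = V / A = 50.16 mm.
C = d / P = 50.16 / 173 = 0.29.

C ≈ 0.29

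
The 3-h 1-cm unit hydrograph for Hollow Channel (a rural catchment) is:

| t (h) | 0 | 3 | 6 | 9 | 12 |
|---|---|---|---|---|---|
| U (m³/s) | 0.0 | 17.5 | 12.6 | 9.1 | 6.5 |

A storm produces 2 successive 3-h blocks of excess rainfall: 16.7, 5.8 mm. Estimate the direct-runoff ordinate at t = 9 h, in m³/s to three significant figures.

Q ≈ 22.5 m³/s

By discrete convolution, Q_j = Σ (P_i / 10 mm) · U_{j−i}.
At t = 9 h (j=3): Q = (16.7/10)·9.1 + (5.8/10)·12.6 = 22.5 m³/s.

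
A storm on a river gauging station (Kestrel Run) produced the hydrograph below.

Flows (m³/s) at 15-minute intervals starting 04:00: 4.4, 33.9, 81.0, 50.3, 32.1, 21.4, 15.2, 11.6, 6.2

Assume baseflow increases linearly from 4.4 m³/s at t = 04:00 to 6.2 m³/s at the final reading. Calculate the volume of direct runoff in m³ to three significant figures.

V ≈ 1.88 × 10^5 m³

Direct-runoff ordinates (Q − Q_b): 0.00, 29.27, 76.15, 45.23, 26.80, 15.88, 9.45, 5.62, 0.00 m³/s.
ΣQ_DR = 208.4 m³/s.
With Δt = 0.25 h = 900 s, V = ΣQ_DR · Δt = 208.4 × 900 = 1.88 × 10^5 m³.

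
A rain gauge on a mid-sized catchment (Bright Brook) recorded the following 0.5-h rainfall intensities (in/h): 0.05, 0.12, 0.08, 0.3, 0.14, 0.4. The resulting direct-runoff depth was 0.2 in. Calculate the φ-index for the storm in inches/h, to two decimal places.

φ ≈ 0.15 in/h

Only the 2 blocks with intensity above φ contribute runoff: 0.3, 0.4 in/h.
Σ(I−φ)·Δt = d  ⇒  (0.3+0.4 − 2φ)·0.5 = 0.2
φ = (0.7000 − 0.2/0.5) / 2 = 0.15 in/h.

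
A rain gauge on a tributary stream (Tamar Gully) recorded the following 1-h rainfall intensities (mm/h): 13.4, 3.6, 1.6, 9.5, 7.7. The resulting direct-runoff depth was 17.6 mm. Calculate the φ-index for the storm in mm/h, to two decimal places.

φ ≈ 4.33 mm/h

Only the 3 blocks with intensity above φ contribute runoff: 13.4, 9.5, 7.7 mm/h.
Σ(I−φ)·Δt = d  ⇒  (13.4+9.5+7.7 − 3φ)·1 = 17.6
φ = (30.60 − 17.6/1) / 3 = 4.33 mm/h.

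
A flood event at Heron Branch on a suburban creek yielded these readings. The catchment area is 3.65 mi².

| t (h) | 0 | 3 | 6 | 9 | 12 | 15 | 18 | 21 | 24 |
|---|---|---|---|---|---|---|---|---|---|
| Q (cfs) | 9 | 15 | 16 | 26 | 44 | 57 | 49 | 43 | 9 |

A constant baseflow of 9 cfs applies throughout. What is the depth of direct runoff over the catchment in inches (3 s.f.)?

d ≈ 0.238 in

Direct runoff: 0.0, 6.0, 7.0, 17.0, 35.0, 48.0, 40.0, 34.0, 0.0 cfs; ΣQ_DR = 187.0 cfs.
V = ΣQ_DR · Δt = 187.0 × 10800 s = 2.020 × 10^6 ft³.
Over A = 3.65 mi², depth = V / A = 0.238 in.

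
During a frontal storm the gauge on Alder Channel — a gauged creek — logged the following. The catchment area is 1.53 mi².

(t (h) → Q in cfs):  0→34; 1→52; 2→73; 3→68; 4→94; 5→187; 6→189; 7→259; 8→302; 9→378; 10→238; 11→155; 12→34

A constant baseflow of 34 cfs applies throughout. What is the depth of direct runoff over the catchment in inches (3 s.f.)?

d ≈ 1.64 in

Direct runoff: 0.0, 18.0, 39.0, 34.0, 60.0, 153.0, 155.0, 225.0, 268.0, 344.0, 204.0, 121.0, 0.0 cfs; ΣQ_DR = 1621 cfs.
V = ΣQ_DR · Δt = 1621 × 3600 s = 5.836 × 10^6 ft³.
Over A = 1.53 mi², depth = V / A = 1.64 in.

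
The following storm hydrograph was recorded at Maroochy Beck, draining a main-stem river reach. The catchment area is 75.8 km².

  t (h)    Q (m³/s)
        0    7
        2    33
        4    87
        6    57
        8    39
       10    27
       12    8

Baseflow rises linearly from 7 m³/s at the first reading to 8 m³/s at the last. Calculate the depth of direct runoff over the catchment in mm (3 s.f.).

d ≈ 19.5 mm

Direct runoff: 0.00, 25.83, 79.67, 49.50, 31.33, 19.17, 0.00 m³/s; ΣQ_DR = 205.5 m³/s.
V = ΣQ_DR · Δt = 205.5 × 7200 s = 1.480 × 10^6 m³.
Over A = 75.8 km², depth = V / A = 19.5 mm.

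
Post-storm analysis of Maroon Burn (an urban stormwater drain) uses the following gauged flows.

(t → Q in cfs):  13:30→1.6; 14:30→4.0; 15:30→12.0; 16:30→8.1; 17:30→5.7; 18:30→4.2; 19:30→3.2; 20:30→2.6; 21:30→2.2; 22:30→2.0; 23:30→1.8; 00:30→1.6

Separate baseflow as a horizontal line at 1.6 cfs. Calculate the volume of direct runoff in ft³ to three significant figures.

V ≈ 1.07 × 10^5 ft³

Direct-runoff ordinates (Q − Q_b): 0.0, 2.4, 10.4, 6.5, 4.1, 2.6, 1.6, 1.0, 0.6, 0.4, 0.2, 0.0 cfs.
ΣQ_DR = 29.80 cfs.
With Δt = 1 h = 3600 s, V = ΣQ_DR · Δt = 29.80 × 3600 = 1.07 × 10^5 ft³.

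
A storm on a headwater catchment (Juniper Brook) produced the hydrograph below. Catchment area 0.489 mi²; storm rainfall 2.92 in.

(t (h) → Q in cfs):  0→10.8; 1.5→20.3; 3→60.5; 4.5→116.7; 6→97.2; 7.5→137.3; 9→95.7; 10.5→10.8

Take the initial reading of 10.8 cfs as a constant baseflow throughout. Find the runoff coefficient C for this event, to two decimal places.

C ≈ 0.75

ΣQ_DR = 462.9 cfs; V = ΣQ_DR·Δt = 2.500 × 10^6 ft³.
Runoff depth d = V / A = 2.200 in.
C = d / P = 2.200 / 2.92 = 0.75.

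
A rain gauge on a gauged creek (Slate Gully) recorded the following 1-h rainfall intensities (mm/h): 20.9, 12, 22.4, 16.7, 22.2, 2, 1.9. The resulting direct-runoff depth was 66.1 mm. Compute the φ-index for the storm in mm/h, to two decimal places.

Only the 5 blocks with intensity above φ contribute runoff: 20.9, 12, 22.4, 16.7, 22.2 mm/h.
Σ(I−φ)·Δt = d  ⇒  (20.9+12+22.4+16.7+22.2 − 5φ)·1 = 66.1
φ = (94.20 − 66.1/1) / 5 = 5.62 mm/h.

φ ≈ 5.62 mm/h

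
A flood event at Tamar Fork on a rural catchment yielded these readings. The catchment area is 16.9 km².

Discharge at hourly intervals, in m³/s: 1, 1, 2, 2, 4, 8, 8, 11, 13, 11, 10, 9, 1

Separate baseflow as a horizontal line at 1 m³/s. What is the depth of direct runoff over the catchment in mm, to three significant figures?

d ≈ 14.5 mm

Direct runoff: 0.0, 0.0, 1.0, 1.0, 3.0, 7.0, 7.0, 10.0, 12.0, 10.0, 9.0, 8.0, 0.0 m³/s; ΣQ_DR = 68.00 m³/s.
V = ΣQ_DR · Δt = 68.00 × 3600 s = 2.448 × 10^5 m³.
Over A = 16.9 km², depth = V / A = 14.5 mm.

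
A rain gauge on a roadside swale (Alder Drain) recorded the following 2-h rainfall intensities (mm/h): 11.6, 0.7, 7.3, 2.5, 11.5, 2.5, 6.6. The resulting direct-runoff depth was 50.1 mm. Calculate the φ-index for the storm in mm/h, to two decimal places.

φ ≈ 2.99 mm/h

Only the 4 blocks with intensity above φ contribute runoff: 11.6, 7.3, 11.5, 6.6 mm/h.
Σ(I−φ)·Δt = d  ⇒  (11.6+7.3+11.5+6.6 − 4φ)·2 = 50.1
φ = (37.00 − 50.1/2) / 4 = 2.99 mm/h.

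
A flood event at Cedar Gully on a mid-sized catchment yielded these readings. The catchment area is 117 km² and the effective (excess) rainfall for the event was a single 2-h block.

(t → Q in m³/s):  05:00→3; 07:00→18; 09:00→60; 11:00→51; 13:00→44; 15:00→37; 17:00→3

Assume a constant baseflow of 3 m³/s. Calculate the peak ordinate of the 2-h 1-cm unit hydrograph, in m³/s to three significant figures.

U_p ≈ 47.5 m³/s

Direct runoff: 0.0, 15.0, 57.0, 48.0, 41.0, 34.0, 0.0 m³/s; ΣQ_DR = 195.0 m³/s, peak = 57.0 m³/s.
Runoff depth d = ΣQ_DR·Δt / A = 195.0 × 7200 / (117 km²) = 12.00 mm.
The 1-cm UH is the DRH scaled by (10 mm)/d, so U_p = 57.0 × 10/12.00 = 47.5 m³/s.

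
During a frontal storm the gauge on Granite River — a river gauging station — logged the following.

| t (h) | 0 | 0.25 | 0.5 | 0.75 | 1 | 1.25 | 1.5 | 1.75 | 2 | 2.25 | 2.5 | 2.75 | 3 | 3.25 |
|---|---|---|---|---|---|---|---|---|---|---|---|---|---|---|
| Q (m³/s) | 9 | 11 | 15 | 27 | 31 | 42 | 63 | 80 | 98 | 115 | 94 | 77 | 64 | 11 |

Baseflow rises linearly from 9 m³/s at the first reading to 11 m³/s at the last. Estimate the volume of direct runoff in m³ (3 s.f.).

Direct-runoff ordinates (Q − Q_b): 0.00, 1.85, 5.69, 17.54, 21.38, 32.23, 53.08, 69.92, 87.77, 104.62, 83.46, 66.31, 53.15, 0.00 m³/s.
ΣQ_DR = 597.0 m³/s.
With Δt = 0.25 h = 900 s, V = ΣQ_DR · Δt = 597.0 × 900 = 5.37 × 10^5 m³.

V ≈ 5.37 × 10^5 m³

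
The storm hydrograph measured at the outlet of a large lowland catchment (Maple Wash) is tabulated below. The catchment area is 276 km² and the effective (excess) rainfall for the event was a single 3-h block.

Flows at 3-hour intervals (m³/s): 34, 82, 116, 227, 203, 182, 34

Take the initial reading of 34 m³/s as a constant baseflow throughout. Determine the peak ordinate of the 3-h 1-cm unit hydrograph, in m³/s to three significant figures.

Direct runoff: 0.0, 48.0, 82.0, 193.0, 169.0, 148.0, 0.0 m³/s; ΣQ_DR = 640.0 m³/s, peak = 193.0 m³/s.
Runoff depth d = ΣQ_DR·Δt / A = 640.0 × 10800 / (276 km²) = 25.04 mm.
The 1-cm UH is the DRH scaled by (10 mm)/d, so U_p = 193.0 × 10/25.04 = 77.1 m³/s.

U_p ≈ 77.1 m³/s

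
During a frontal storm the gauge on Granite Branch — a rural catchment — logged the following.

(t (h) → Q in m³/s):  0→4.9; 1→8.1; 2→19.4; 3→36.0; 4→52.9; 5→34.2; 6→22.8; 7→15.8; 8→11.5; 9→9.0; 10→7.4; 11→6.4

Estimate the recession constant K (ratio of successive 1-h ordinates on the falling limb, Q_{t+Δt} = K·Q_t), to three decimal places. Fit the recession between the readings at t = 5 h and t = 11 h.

Using the recession-limb readings at t = 5 h and t = 11 h: Q falls from 34.2 to 6.4 m³/s over 6 intervals.
K = (Q₂/Q₁)^(1/6) = (6.4/34.2)^(1/6) = 0.756.

K ≈ 0.756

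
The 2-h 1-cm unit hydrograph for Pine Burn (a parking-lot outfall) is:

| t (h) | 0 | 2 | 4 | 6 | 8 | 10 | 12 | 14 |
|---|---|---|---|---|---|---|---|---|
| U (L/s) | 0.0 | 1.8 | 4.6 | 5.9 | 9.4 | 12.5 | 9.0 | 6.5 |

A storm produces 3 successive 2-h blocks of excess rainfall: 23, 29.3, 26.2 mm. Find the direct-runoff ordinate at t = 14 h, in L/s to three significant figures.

Q ≈ 74.1 L/s

By discrete convolution, Q_j = Σ (P_i / 10 mm) · U_{j−i}.
At t = 14 h (j=7): Q = (23/10)·6.5 + (29.3/10)·9.0 + (26.2/10)·12.5 = 74.1 L/s.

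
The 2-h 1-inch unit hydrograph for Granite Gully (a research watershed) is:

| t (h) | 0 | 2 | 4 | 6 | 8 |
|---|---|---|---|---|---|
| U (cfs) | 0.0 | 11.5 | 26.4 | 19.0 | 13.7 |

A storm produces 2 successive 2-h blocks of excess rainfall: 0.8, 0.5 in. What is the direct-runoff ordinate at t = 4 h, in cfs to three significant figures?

Q ≈ 26.9 cfs

By discrete convolution, Q_j = Σ (P_i / 1 in) · U_{j−i}.
At t = 4 h (j=2): Q = (0.8/1)·26.4 + (0.5/1)·11.5 = 26.9 cfs.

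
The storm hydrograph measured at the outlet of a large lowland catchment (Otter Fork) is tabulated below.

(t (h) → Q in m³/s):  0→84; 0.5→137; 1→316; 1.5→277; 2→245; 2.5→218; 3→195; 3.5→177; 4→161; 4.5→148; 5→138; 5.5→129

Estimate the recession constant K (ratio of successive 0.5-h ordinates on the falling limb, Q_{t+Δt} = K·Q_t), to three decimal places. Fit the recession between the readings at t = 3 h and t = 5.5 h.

K ≈ 0.921

Using the recession-limb readings at t = 3 h and t = 5.5 h: Q falls from 195 to 129 m³/s over 5 intervals.
K = (Q₂/Q₁)^(1/5) = (129/195)^(1/5) = 0.921.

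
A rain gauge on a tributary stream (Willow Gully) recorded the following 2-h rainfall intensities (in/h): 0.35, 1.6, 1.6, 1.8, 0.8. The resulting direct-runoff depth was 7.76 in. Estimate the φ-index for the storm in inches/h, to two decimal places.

φ ≈ 0.48 in/h

Only the 4 blocks with intensity above φ contribute runoff: 1.6, 1.6, 1.8, 0.8 in/h.
Σ(I−φ)·Δt = d  ⇒  (1.6+1.6+1.8+0.8 − 4φ)·2 = 7.76
φ = (5.800 − 7.76/2) / 4 = 0.48 in/h.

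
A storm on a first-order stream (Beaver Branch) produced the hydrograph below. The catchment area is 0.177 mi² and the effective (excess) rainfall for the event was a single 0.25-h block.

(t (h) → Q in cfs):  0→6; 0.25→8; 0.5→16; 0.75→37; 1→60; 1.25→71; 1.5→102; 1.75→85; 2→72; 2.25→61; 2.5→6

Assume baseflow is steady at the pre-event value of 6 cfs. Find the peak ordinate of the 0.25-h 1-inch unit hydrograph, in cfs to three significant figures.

U_p ≈ 95.8 cfs

Direct runoff: 0.0, 2.0, 10.0, 31.0, 54.0, 65.0, 96.0, 79.0, 66.0, 55.0, 0.0 cfs; ΣQ_DR = 458.0 cfs, peak = 96.0 cfs.
Runoff depth d = ΣQ_DR·Δt / A = 458.0 × 900 / (0.177 mi²) = 1.002 in.
The 1-inch UH is the DRH scaled by (1 in)/d, so U_p = 96.0 × 1/1.002 = 95.8 cfs.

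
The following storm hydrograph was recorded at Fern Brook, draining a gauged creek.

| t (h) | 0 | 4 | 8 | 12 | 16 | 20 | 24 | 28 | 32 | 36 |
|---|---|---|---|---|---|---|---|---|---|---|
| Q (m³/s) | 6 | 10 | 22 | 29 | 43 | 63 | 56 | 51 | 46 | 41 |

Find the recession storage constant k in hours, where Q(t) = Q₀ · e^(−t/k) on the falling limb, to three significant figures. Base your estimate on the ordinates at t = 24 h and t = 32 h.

k ≈ 40.7 h

On the falling limb, Q drops from 56 to 46 m³/s between t = 24 h and t = 32 h (Δt = 8 h).
k = −Δt / ln(Q₂/Q₁) = −8 / ln(46/56) = 40.7 h.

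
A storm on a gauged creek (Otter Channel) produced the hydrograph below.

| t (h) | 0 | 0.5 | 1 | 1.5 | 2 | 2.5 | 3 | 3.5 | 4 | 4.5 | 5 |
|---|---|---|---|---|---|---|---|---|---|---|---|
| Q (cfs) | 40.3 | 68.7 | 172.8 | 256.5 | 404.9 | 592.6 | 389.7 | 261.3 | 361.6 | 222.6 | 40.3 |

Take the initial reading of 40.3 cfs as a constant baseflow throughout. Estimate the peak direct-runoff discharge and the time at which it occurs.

Q_p = 552.3 cfs at t = 2.5 h

Subtracting baseflow gives direct-runoff ordinates: 0.0, 28.4, 132.5, 216.2, 364.6, 552.3, 349.4, 221.0, 321.3, 182.3, 0.0 cfs.
The maximum is 552.3 cfs, occurring at the reading for t = 2.5 h.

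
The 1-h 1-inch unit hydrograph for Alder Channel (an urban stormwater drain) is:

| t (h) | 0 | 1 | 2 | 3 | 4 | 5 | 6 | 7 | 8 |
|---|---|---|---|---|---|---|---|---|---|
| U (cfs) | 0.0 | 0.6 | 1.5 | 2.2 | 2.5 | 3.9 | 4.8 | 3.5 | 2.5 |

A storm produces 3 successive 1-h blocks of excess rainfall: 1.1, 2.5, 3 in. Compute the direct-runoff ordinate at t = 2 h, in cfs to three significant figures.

By discrete convolution, Q_j = Σ (P_i / 1 in) · U_{j−i}.
At t = 2 h (j=2): Q = (1.1/1)·1.5 + (2.5/1)·0.6 + (3/1)·0.0 = 3.15 cfs.

Q ≈ 3.15 cfs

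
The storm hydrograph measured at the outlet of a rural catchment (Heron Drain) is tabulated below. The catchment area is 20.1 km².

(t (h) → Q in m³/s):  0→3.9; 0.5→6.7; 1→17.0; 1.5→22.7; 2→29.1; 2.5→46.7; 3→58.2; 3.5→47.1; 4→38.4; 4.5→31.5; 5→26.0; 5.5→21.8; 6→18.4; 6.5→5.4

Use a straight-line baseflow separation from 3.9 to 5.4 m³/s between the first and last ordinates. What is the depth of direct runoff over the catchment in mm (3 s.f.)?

d ≈ 27.6 mm

Direct runoff: 0.00, 2.68, 12.87, 18.45, 24.74, 42.22, 53.61, 42.39, 33.58, 26.56, 20.95, 16.63, 13.12, 0.00 m³/s; ΣQ_DR = 307.8 m³/s.
V = ΣQ_DR · Δt = 307.8 × 1800 s = 5.540 × 10^5 m³.
Over A = 20.1 km², depth = V / A = 27.6 mm.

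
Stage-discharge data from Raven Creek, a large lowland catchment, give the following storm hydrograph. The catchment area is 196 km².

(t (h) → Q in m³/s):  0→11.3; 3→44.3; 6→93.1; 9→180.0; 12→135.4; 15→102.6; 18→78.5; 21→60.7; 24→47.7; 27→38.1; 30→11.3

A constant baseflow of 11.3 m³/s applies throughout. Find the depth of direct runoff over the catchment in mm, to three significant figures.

d ≈ 37.4 mm

Direct runoff: 0.0, 33.0, 81.8, 168.7, 124.1, 91.3, 67.2, 49.4, 36.4, 26.8, 0.0 m³/s; ΣQ_DR = 678.7 m³/s.
V = ΣQ_DR · Δt = 678.7 × 10800 s = 7.330 × 10^6 m³.
Over A = 196 km², depth = V / A = 37.4 mm.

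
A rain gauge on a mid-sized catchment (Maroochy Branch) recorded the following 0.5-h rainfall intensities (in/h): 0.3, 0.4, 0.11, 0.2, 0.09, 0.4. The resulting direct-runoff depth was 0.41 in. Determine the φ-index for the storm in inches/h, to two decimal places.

Only the 4 blocks with intensity above φ contribute runoff: 0.3, 0.4, 0.2, 0.4 in/h.
Σ(I−φ)·Δt = d  ⇒  (0.3+0.4+0.2+0.4 − 4φ)·0.5 = 0.41
φ = (1.300 − 0.41/0.5) / 4 = 0.12 in/h.

φ ≈ 0.12 in/h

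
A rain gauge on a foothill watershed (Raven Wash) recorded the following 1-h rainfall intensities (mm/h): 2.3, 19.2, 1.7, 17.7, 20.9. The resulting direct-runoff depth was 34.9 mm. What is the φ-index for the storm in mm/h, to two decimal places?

φ ≈ 7.63 mm/h

Only the 3 blocks with intensity above φ contribute runoff: 19.2, 17.7, 20.9 mm/h.
Σ(I−φ)·Δt = d  ⇒  (19.2+17.7+20.9 − 3φ)·1 = 34.9
φ = (57.80 − 34.9/1) / 3 = 7.63 mm/h.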